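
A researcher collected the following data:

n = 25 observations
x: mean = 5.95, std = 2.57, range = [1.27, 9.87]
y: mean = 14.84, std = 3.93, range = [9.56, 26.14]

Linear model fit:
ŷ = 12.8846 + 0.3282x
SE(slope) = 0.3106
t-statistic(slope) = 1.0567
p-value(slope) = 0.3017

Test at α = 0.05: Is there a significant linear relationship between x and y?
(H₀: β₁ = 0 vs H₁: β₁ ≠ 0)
Since p-value = 0.3017 ≥ α = 0.05, fail to reject H₀ — the slope is not significantly different from 0.

Hypothesis test for the slope coefficient:

H₀: β₁ = 0 (no linear relationship)
H₁: β₁ ≠ 0 (linear relationship exists)

Test statistic: t = β̂₁ / SE(β̂₁) = 0.3282 / 0.3106 = 1.0567

The p-value (0.3017) is the probability, under H₀, of a t-statistic at least as extreme as |t| = 1.0567 (two-sided, df = n − 2 = 23).

Decision rule: reject H₀ if p-value < α.
p-value = 0.3017 ≥ α = 0.05 → fail to reject H₀.

There is not sufficient evidence at the 5% significance level to conclude that a linear relationship exists between x and y.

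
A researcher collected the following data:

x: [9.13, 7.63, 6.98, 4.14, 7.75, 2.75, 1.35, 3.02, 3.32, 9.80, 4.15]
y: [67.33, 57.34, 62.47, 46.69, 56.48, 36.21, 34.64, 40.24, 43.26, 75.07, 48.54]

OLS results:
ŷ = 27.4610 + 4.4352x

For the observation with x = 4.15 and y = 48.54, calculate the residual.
Residual = 2.6729

The residual is the difference between the actual value and the predicted value:

Residual = y - ŷ

Step 1: Calculate predicted value
ŷ = 27.4610 + 4.4352 × 4.15
ŷ = 45.8671

Step 2: Calculate residual
Residual = 48.54 - 45.8671
Residual = 2.6729

Interpretation: the model underestimates the actual value by 2.6729 at this point (positive residual → observation lies above the fitted line).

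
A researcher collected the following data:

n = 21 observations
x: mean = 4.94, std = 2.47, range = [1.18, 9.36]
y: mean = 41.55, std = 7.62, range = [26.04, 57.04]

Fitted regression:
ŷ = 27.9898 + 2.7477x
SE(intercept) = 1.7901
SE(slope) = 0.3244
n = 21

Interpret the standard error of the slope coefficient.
The slope 2.7477 is pinned down to within about ±0.3244 (one SE) by these data — relative uncertainty 11.8%, i.e. precise.

SE(β̂₁) = s / √Sxx, where s is the residual standard deviation and Sxx = Σ(x − x̄)². It is the yardstick for how far β̂₁ = 2.7477 could plausibly be from the true slope.

Relative precision:
- SE / |β̂₁| = 0.3244 / 2.7477 = 11.8%
- Rule of thumb (under 20%: precise; 20% to under 50%: moderately precise; 50% or more: imprecise) → precise

Link to the t-test: t = β̂₁ / SE(β̂₁) = 2.7477 / 0.3244 = 8.4701, the statistic for H₀: β₁ = 0.

What drives SE(β̂₁): larger n (here n = 21) → smaller SE; wider spread of x values → smaller SE; more residual scatter → larger SE.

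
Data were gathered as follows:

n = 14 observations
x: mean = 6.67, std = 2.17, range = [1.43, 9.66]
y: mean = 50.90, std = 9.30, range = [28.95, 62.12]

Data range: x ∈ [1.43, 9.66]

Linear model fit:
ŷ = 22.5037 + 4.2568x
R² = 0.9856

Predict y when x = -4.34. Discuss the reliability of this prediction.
The equation gives ŷ = 4.0292; however x = -4.34 is 5.77 units below the observed range, so this extrapolated value should not be trusted.

Prediction calculation:
ŷ = 22.5037 + 4.2568 × (-4.34)
ŷ = 4.0292

Reliability:
- Data range: x ∈ [1.43, 9.66]
- Prediction point: x = -4.34 is 5.77 units below the observed range → this is EXTRAPOLATION, not interpolation

Why that matters here:
- Real relationships often flatten, saturate, or turn nonlinear at extremes
- The standard error of prediction grows with (x − x̄)², and x = -4.34 is far from x̄ = 6.67

A defensible statement: 'if the linear trend continued to x = -4.34, y would be about 4.0292' — the premise is untested.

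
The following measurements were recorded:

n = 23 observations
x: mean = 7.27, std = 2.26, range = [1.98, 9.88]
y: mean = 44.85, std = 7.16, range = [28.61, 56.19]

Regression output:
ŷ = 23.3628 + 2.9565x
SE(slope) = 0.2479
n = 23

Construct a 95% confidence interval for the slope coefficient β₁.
The 95% CI for β₁ is (2.4410, 3.4720)

Confidence interval for the slope:

The 95% CI for β₁ is: β̂₁ ± t*(α/2, n-2) × SE(β̂₁)

Step 1: Find critical t-value
- Confidence level = 0.95
- Degrees of freedom = n - 2 = 23 - 2 = 21
- t*(α/2, 21) = 2.0796

Step 2: Calculate margin of error
Margin = 2.0796 × 0.2479 = 0.5155

Step 3: Construct interval
CI = 2.9565 ± 0.5155
CI = (2.4410, 3.4720)

Interpretation: intervals built this way capture the true β₁ in 95% of repeated samples; here the plausible range for the per-unit effect of x on y is 2.4410 to 3.4720.
Since 0 is outside the interval, a two-sided test at α = 0.05 would reject H₀: β₁ = 0.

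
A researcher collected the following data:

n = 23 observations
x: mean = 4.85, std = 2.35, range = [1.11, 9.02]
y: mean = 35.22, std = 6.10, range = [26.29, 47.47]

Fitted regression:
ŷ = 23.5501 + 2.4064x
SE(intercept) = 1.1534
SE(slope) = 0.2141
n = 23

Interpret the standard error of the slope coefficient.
SE(slope) = 0.2141 measures the uncertainty in the estimated slope. The coefficient is estimated precisely (SE/|β̂₁| = 8.9%).

SE(β̂₁) = s / √Sxx, where s is the residual standard deviation and Sxx = Σ(x − x̄)². It is the yardstick for how far β̂₁ = 2.4064 could plausibly be from the true slope.

Relative precision:
- SE / |β̂₁| = 0.2141 / 2.4064 = 8.9%
- Rule of thumb (under 20%: precise; 20% to under 50%: moderately precise; 50% or more: imprecise) → precise

Link to the t-test: t = β̂₁ / SE(β̂₁) = 2.4064 / 0.2141 = 11.2396, the statistic for H₀: β₁ = 0.

What drives SE(β̂₁): more residual scatter → larger SE; larger n (here n = 23) → smaller SE.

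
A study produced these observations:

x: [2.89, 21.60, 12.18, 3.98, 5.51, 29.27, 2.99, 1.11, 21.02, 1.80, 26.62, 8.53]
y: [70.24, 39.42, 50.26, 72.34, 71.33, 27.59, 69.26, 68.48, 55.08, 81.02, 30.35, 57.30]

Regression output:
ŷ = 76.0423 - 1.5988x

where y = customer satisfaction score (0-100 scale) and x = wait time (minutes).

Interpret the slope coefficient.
For each additional minute of wait time, predicted satisfaction score decreases by approximately 1.5988 points.

The slope coefficient β₁ = -1.5988 represents the marginal effect of wait time on satisfaction score.

Interpretation:
- Wait time up by 1 minute → predicted satisfaction score decreases by 1.5988 points
- This is a linear approximation: the same per-unit change is assumed across the whole observed x range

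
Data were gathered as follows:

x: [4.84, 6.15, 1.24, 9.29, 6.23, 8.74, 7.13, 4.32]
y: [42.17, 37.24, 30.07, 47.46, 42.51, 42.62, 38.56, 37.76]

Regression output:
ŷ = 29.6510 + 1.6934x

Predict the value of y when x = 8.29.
ŷ = 43.6893

Plug x = 8.29 into the fitted line:

ŷ = 29.6510 + 1.6934 × 8.29
ŷ = 29.6510 + 14.0383
ŷ = 43.6893

This is the fitted mean response at that x — an individual observation would come with a wider prediction interval.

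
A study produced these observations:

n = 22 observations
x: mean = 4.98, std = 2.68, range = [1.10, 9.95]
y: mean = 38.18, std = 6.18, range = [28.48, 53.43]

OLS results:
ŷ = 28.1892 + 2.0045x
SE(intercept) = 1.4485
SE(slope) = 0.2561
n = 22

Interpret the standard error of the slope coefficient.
SE(slope) = 0.2561 measures the uncertainty in the estimated slope. The coefficient is estimated precisely (SE/|β̂₁| = 12.8%).

SE(β̂₁) = 0.2561 says: if we drew many samples of n = 22 from the same population and refit each time, the fitted slopes would scatter with a standard deviation of roughly 0.2561 around the true β₁.

Relative precision:
- SE / |β̂₁| = 0.2561 / 2.0045 = 12.8%
- Rule of thumb (under 20%: precise; 20% to under 50%: moderately precise; 50% or more: imprecise) → precise

Rough 95% range (±2 SE): 2.0045 ± 0.5122 → (1.4923, 2.5167).

What drives SE(β̂₁): more residual scatter → larger SE; larger n (here n = 22) → smaller SE; wider spread of x values → smaller SE.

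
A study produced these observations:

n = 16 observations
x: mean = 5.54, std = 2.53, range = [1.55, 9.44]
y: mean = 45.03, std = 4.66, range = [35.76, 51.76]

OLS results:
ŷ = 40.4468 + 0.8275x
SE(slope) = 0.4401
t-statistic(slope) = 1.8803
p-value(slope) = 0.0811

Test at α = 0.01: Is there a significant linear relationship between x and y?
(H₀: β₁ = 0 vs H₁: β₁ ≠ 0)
p-value = 0.0811 ≥ α = 0.01, so we fail to reject H₀. The relationship is not significant.

Hypothesis test for the slope coefficient:

H₀: β₁ = 0 (no linear relationship)
H₁: β₁ ≠ 0 (linear relationship exists)

Test statistic: t = β̂₁ / SE(β̂₁) = 0.8275 / 0.4401 = 1.8803

The p-value (0.0811) is the probability, under H₀, of a t-statistic at least as extreme as |t| = 1.8803 (two-sided, df = n − 2 = 14).

Decision rule: reject H₀ if p-value < α.
p-value = 0.0811 ≥ α = 0.01 → fail to reject H₀.

At α = 0.01 the data do not provide convincing evidence of a nonzero slope.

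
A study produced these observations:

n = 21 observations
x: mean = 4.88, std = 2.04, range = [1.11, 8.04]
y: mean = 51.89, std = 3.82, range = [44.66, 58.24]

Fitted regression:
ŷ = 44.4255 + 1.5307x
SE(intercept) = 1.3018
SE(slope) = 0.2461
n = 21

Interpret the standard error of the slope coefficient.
The slope 1.5307 is pinned down to within about ±0.2461 (one SE) by these data — relative uncertainty 16.1%, i.e. precise.

What SE measures:
- The standard error quantifies the sampling variability of the coefficient estimate
- It is the estimated standard deviation of β̂₁ across hypothetical repeated samples of the same size
- Smaller SE → more precise estimate

Relative precision:
- SE / |β̂₁| = 0.2461 / 1.5307 = 16.1%
- Rule of thumb (under 20%: precise; 20% to under 50%: moderately precise; 50% or more: imprecise) → precise

Link to the t-test: t = β̂₁ / SE(β̂₁) = 1.5307 / 0.2461 = 6.2198, the statistic for H₀: β₁ = 0.

What drives SE(β̂₁): larger n (here n = 21) → smaller SE; wider spread of x values → smaller SE; more residual scatter → larger SE.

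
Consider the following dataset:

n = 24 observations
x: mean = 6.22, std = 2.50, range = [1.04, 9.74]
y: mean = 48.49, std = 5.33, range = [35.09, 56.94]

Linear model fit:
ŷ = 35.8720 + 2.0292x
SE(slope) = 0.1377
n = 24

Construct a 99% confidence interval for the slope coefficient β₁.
The 99% CI for β₁ is (1.6411, 2.4173)

Confidence interval for the slope:

The 99% CI for β₁ is: β̂₁ ± t*(α/2, n-2) × SE(β̂₁)

Step 1: Find critical t-value
- Confidence level = 0.99
- Degrees of freedom = n - 2 = 24 - 2 = 22
- t*(α/2, 22) = 2.8188

Step 2: Calculate margin of error
Margin = 2.8188 × 0.1377 = 0.3881

Step 3: Construct interval
CI = 2.0292 ± 0.3881
CI = (1.6411, 2.4173)

Interpretation: We are 99% confident that the true slope β₁ lies between 1.6411 and 2.4173.
The interval does not include 0, suggesting a significant linear relationship.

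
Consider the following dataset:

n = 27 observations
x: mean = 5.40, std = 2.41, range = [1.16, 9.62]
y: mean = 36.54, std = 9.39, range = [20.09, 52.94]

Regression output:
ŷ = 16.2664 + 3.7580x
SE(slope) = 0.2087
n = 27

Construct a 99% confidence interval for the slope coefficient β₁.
The 99% CI for β₁ is (3.1763, 4.3397)

Confidence interval for the slope:

The 99% CI for β₁ is: β̂₁ ± t*(α/2, n-2) × SE(β̂₁)

Step 1: Find critical t-value
- Confidence level = 0.99
- Degrees of freedom = n - 2 = 27 - 2 = 25
- t*(α/2, 25) = 2.7874

Step 2: Calculate margin of error
Margin = 2.7874 × 0.2087 = 0.5817

Step 3: Construct interval
CI = 3.7580 ± 0.5817
CI = (3.1763, 4.3397)

Interpretation: each one-unit increase in x is associated with a change in mean y of between 3.1763 and 4.3397, with 99% confidence.
Both endpoints are positive, so the data support a genuinely positive slope at this confidence level.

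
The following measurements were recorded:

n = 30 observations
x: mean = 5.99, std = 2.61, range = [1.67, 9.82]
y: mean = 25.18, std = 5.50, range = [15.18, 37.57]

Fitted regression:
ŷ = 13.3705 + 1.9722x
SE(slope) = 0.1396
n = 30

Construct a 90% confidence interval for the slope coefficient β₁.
The 90% CI for β₁ is (1.7347, 2.2097)

Confidence interval for the slope:

The 90% CI for β₁ is: β̂₁ ± t*(α/2, n-2) × SE(β̂₁)

Step 1: Find critical t-value
- Confidence level = 0.9
- Degrees of freedom = n - 2 = 30 - 2 = 28
- t*(α/2, 28) = 1.7011

Step 2: Calculate margin of error
Margin = 1.7011 × 0.1396 = 0.2375

Step 3: Construct interval
CI = 1.9722 ± 0.2375
CI = (1.7347, 2.2097)

Interpretation: each one-unit increase in x is associated with a change in mean y of between 1.7347 and 2.2097, with 90% confidence.
Since 0 is outside the interval, a two-sided test at α = 0.10 would reject H₀: β₁ = 0.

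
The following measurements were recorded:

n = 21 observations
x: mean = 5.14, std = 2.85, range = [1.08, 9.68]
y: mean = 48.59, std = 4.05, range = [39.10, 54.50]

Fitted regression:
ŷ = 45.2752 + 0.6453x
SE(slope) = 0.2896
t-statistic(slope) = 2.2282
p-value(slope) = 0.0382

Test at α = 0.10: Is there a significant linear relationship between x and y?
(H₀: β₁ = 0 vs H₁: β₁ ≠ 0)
Since p-value = 0.0382 < α = 0.10, reject H₀ — the slope is significantly different from 0.

Hypothesis test for the slope coefficient:

H₀: β₁ = 0 (no linear relationship)
H₁: β₁ ≠ 0 (linear relationship exists)

Test statistic: t = β̂₁ / SE(β̂₁) = 0.6453 / 0.2896 = 2.2282

p = 0.0382: how often a slope estimate this far from 0 (in SE units) would arise by chance if β₁ were truly 0.

Decision rule: reject H₀ if p-value < α.
p-value = 0.0382 < α = 0.10 → reject H₀.

Conclusion: the linear association between x and y is significant at the 10% level.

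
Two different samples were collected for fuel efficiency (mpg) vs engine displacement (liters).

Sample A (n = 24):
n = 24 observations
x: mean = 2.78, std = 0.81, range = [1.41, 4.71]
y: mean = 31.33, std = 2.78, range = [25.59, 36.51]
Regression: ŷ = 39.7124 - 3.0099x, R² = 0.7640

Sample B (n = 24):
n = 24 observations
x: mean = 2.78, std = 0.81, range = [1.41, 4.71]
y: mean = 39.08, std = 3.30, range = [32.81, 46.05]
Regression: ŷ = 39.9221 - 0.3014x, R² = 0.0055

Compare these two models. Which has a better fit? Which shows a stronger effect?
Model A has the better fit (R² = 0.7640 vs 0.0055). Model A shows the stronger effect (|β₁| = 3.0099 vs 0.3014).

Model Comparison:

Which explains more variance? (R²)
- Model A: R² = 0.7640 → 76.40% of variance in fuel efficiency explained
- Model B: R² = 0.0055 → 0.55% of variance in fuel efficiency explained
- 0.7640 > 0.0055 → Model A has the better fit

Strength of effect — compare |β₁|:
- Model A: β₁ = -3.0099 → predicted fuel efficiency falls 3.0099 mpg per additional liter of engine displacement
- Model B: β₁ = -0.3014 → predicted fuel efficiency falls 0.3014 mpg per additional liter of engine displacement
- |-3.0099| > |-0.3014| → Model A shows the stronger marginal effect

Notes:
- R² measures how tightly points cluster around the line; β₁ measures how steep the line is — they answer different questions.
- The two samples could reflect different populations, time periods, or measurement quality.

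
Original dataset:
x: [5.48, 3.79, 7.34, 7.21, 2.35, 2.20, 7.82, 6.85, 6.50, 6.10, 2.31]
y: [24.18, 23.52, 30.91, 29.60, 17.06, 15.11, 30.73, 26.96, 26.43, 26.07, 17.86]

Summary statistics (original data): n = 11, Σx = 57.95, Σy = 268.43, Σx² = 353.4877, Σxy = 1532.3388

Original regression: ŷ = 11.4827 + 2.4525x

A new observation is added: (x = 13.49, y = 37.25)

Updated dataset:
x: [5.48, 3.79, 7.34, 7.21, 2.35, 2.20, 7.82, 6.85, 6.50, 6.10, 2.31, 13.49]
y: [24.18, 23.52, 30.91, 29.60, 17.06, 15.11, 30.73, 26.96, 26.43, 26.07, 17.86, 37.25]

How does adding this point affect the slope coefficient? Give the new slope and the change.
Adding the point moves β₁ from 2.4525 to 1.9519, i.e. it decreases by 0.5006 (-20.4%).

x = 13.49 lies well outside the original x-range [2.20, 7.82] (x̄ ≈ 5.27), so this observation has high leverage and can move the slope substantially.

Step 1: Update the sums with the new point (n goes from 11 to 12)
Σx  = 57.95 + 13.49 = 71.44
Σy  = 268.43 + 37.25 = 305.68
Σx² = 353.4877 + 13.49² = 353.4877 + 181.9801 = 535.4678
Σxy = 1532.3388 + 13.49×37.25 = 1532.3388 + 502.5025 = 2034.8413

Step 2: Recompute the slope with b₁ = (nΣxy − ΣxΣy) / (nΣx² − (Σx)²)
Numerator   = 12×2034.8413 − 71.44×305.68 = 24418.0956 − 21837.7792 = 2580.3164
Denominator = 12×535.4678 − 71.44² = 6425.6136 − 5103.6736 = 1321.9400
b₁(new) = 2580.3164 / 1321.9400 = 1.9519

(Same formula on the original sums: (11×1532.3388 − 57.95×268.43) / (11×353.4877 − 57.95²) = 1300.2083 / 530.1622 = 2.4525, matching the given fit.)

Step 3: Change in slope
Δβ₁ = 1.9519 − 2.4525 = -0.5006
Relative change = -0.5006 / 2.4525 × 100% = -20.4%
→ the slope decreases when the point is added.

Because the point sits below the extension of the original line at a high-leverage x, it tilts the fit down.
In practice: examine leverage (hᵢ) and Cook's distance rather than deleting it automatically.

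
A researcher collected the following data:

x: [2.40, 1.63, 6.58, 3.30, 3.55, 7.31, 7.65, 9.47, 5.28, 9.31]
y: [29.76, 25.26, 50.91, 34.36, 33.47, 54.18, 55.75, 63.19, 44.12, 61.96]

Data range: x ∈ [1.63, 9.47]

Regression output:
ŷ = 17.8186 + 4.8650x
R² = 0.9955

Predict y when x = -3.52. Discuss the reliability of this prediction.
ŷ = 0.6938, but this is extrapolation (below the data range [1.63, 9.47]) and may be unreliable.

Prediction calculation:
ŷ = 17.8186 + 4.8650 × (-3.52)
ŷ = 0.6938

Reliability:
- Data range: x ∈ [1.63, 9.47]
- Prediction point: x = -3.52 is 5.15 units below the observed range → this is EXTRAPOLATION, not interpolation

Why that matters here:
- The standard error of prediction grows with (x − x̄)², and x = -3.52 is far from x̄ = 5.65
- R² describes fit only over the sampled x values; it says nothing about behaviour beyond them
- There are no observations near this x to validate the fitted line there

Report the number if required, but flag clearly that it is an extrapolation.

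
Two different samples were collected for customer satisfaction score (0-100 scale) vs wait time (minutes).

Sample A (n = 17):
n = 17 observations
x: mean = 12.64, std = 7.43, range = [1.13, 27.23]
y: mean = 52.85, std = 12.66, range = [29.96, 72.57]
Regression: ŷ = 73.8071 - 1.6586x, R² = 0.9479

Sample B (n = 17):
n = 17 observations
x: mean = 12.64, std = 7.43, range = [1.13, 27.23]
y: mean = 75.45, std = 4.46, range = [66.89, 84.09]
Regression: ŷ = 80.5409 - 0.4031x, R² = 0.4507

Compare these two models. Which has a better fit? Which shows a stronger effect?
Model A has the better fit (R² = 0.9479 vs 0.4507). Model A shows the stronger effect (|β₁| = 1.6586 vs 0.4031).

Model Comparison:

Goodness of fit (R²):
- Model A: R² = 0.9479 → 94.79% of variance in satisfaction score explained
- Model B: R² = 0.4507 → 45.07% of variance in satisfaction score explained
- 0.9479 > 0.4507 → Model A has the better fit

Strength of effect — compare |β₁|:
- Model A: β₁ = -1.6586 → predicted satisfaction score falls 1.6586 points per additional minute of wait time
- Model B: β₁ = -0.4031 → predicted satisfaction score falls 0.4031 points per additional minute of wait time
- |-1.6586| > |-0.4031| → Model A shows the stronger marginal effect

Notes:
- A better fit (higher R²) doesn't necessarily mean a more important relationship.
- A steeper slope doesn't make a better model if the scatter around the line is large.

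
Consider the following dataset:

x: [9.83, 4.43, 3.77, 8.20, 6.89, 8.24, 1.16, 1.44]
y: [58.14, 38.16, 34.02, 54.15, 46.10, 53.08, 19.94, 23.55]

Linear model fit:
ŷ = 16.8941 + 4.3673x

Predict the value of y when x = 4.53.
ŷ = 36.6780

To predict y for x = 4.53, substitute into the regression equation:

ŷ = 16.8941 + 4.3673 × 4.53
ŷ = 16.8941 + 19.7839
ŷ = 36.6780

This is the fitted mean response at that x — an individual observation would come with a wider prediction interval.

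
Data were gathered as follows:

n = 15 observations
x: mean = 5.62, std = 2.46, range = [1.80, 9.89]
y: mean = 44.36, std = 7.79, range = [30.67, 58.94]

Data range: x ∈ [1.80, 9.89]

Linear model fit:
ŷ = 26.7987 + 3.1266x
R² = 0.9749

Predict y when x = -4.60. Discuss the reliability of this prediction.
The equation gives ŷ = 12.4163; however x = -4.60 is 6.40 units below the observed range, so this extrapolated value should not be trusted.

Prediction calculation:
ŷ = 26.7987 + 3.1266 × (-4.60)
ŷ = 12.4163

Reliability:
- Data range: x ∈ [1.80, 9.89]
- Prediction point: x = -4.60 is 6.40 units below the observed range → this is EXTRAPOLATION, not interpolation

Why that matters here:
- Real relationships often flatten, saturate, or turn nonlinear at extremes
- There are no observations near this x to validate the fitted line there
- The standard error of prediction grows with (x − x̄)², and x = -4.60 is far from x̄ = 5.62

The R² = 0.9749 only validates the fit within [1.80, 9.89]; treat ŷ = 12.4163 with caution.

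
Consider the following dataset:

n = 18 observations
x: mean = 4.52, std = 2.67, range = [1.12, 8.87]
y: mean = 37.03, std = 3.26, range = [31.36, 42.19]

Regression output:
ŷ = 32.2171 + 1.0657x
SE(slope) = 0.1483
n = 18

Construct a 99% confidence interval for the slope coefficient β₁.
The 99% CI for β₁ is (0.6325, 1.4989)

Confidence interval for the slope:

The 99% CI for β₁ is: β̂₁ ± t*(α/2, n-2) × SE(β̂₁)

Step 1: Find critical t-value
- Confidence level = 0.99
- Degrees of freedom = n - 2 = 18 - 2 = 16
- t*(α/2, 16) = 2.9208

Step 2: Calculate margin of error
Margin = 2.9208 × 0.1483 = 0.4332

Step 3: Construct interval
CI = 1.0657 ± 0.4332
CI = (0.6325, 1.4989)

Interpretation: We are 99% confident that the true slope β₁ lies between 0.6325 and 1.4989.
Since 0 is outside the interval, a two-sided test at α = 0.01 would reject H₀: β₁ = 0.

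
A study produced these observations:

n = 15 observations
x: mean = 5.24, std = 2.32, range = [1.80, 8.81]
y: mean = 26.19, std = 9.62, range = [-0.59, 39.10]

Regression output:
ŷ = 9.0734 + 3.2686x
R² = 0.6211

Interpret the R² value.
About 62.11% of the variability in y is accounted for by the regression on x (R² = 0.6211) — a moderate linear fit.

R² = 1 − SS_res/SS_tot compares the residual scatter to the total scatter of y about its mean.

Here R² = 0.6211:
- Explained: 62.11% of the variation in y
- Unexplained (residual): 100% − 62.11% = 37.89%
- Rule of thumb (below 0.3 weak; 0.3 to below 0.7 moderate; 0.7 and above strong) → moderate

Equivalently, for simple linear regression R² = r², so |r| = √0.6211 ≈ 0.7881.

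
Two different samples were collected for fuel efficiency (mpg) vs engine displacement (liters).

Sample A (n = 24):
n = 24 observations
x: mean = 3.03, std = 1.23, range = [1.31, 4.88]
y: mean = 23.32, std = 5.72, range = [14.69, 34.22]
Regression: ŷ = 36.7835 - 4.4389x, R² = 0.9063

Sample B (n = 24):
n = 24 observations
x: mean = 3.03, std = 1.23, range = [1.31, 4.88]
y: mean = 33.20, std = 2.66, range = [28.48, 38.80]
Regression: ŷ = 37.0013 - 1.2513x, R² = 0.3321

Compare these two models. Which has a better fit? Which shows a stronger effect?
Model A has the better fit (R² = 0.9063 vs 0.3321). Model A shows the stronger effect (|β₁| = 4.4389 vs 1.2513).

Model Comparison:

Goodness of fit (R²):
- Model A: R² = 0.9063 → 90.63% of variance in fuel efficiency explained
- Model B: R² = 0.3321 → 33.21% of variance in fuel efficiency explained
- 0.9063 > 0.3321 → Model A has the better fit

Which has the larger per-liter effect? (|β₁|)
- Model A: β₁ = -4.4389 → predicted fuel efficiency falls 4.4389 mpg per additional liter of engine displacement
- Model B: β₁ = -1.2513 → predicted fuel efficiency falls 1.2513 mpg per additional liter of engine displacement
- |-4.4389| > |-1.2513| → Model A shows the stronger marginal effect

Note: A steeper slope doesn't make a better model if the scatter around the line is large.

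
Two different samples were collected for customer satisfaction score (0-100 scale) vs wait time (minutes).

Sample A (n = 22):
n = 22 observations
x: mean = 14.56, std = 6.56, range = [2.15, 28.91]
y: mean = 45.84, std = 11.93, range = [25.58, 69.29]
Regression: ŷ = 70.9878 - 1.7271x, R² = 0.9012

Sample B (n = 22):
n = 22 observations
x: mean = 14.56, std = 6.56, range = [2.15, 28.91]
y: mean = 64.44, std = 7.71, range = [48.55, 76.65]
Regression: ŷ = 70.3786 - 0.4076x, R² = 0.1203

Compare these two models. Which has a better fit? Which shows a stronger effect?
Model A has the better fit (R² = 0.9012 vs 0.1203). Model A shows the stronger effect (|β₁| = 1.7271 vs 0.4076).

Model Comparison:

Fit — compare R²:
- Model A: R² = 0.9012 → 90.12% of variance in satisfaction score explained
- Model B: R² = 0.1203 → 12.03% of variance in satisfaction score explained
- 0.9012 > 0.1203 → Model A has the better fit

Strength of effect — compare |β₁|:
- Model A: β₁ = -1.7271 → predicted satisfaction score falls 1.7271 points per additional minute of wait time
- Model B: β₁ = -0.4076 → predicted satisfaction score falls 0.4076 points per additional minute of wait time
- |-1.7271| > |-0.4076| → Model A shows the stronger marginal effect

Note: R² measures how tightly points cluster around the line; β₁ measures how steep the line is — they answer different questions.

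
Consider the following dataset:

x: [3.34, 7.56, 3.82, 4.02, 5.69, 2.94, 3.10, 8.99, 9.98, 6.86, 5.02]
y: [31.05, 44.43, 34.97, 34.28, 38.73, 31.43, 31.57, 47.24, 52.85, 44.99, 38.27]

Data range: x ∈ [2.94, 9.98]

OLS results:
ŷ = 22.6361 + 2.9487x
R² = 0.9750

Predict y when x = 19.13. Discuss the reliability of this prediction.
ŷ = 79.0447 (extrapolation — x = 19.13 lies outside [2.94, 9.98], so reliability is low).

Prediction calculation:
ŷ = 22.6361 + 2.9487 × 19.13
ŷ = 79.0447

Reliability:
- Data range: x ∈ [2.94, 9.98]
- Prediction point: x = 19.13 is 9.15 units above the observed range → this is EXTRAPOLATION, not interpolation

Why that matters here:
- The linear relationship may not hold outside the observed range
- There are no observations near this x to validate the fitted line there
- Real relationships often flatten, saturate, or turn nonlinear at extremes

A defensible statement: 'if the linear trend continued to x = 19.13, y would be about 79.0447' — the premise is untested.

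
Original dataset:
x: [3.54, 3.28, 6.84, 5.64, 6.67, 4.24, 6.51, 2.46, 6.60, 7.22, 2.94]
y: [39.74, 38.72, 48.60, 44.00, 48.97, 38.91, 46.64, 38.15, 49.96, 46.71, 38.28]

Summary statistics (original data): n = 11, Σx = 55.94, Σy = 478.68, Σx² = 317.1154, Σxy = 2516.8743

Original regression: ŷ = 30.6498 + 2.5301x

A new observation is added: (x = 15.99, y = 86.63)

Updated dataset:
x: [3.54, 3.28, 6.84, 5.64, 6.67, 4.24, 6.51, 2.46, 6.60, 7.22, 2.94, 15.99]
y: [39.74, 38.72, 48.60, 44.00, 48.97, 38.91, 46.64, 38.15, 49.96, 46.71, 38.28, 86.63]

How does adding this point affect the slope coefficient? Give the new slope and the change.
The slope changes from 2.5301 to 3.6257 (change of +1.0956, or +43.3%).

x = 15.99 lies well outside the original x-range [2.46, 7.22] (x̄ ≈ 5.09), so this observation has high leverage and can move the slope substantially.

Step 1: Update the sums with the new point (n goes from 11 to 12)
Σx  = 55.94 + 15.99 = 71.93
Σy  = 478.68 + 86.63 = 565.31
Σx² = 317.1154 + 15.99² = 317.1154 + 255.6801 = 572.7955
Σxy = 2516.8743 + 15.99×86.63 = 2516.8743 + 1385.2137 = 3902.0880

Step 2: Recompute the slope with b₁ = (nΣxy − ΣxΣy) / (nΣx² − (Σx)²)
Numerator   = 12×3902.0880 − 71.93×565.31 = 46825.0560 − 40662.7483 = 6162.3077
Denominator = 12×572.7955 − 71.93² = 6873.5460 − 5173.9249 = 1699.6211
b₁(new) = 6162.3077 / 1699.6211 = 3.6257

(Same formula on the original sums: (11×2516.8743 − 55.94×478.68) / (11×317.1154 − 55.94²) = 908.2581 / 358.9858 = 2.5301, matching the given fit.)

Step 3: Change in slope
Δβ₁ = 3.6257 − 2.5301 = +1.0956
Relative change = +1.0956 / 2.5301 × 100% = +43.3%
→ the slope increases when the point is added.

Because the point sits above the extension of the original line at a high-leverage x, it tilts the fit up.
In practice: investigate whether it comes from the same population as the rest of the sample.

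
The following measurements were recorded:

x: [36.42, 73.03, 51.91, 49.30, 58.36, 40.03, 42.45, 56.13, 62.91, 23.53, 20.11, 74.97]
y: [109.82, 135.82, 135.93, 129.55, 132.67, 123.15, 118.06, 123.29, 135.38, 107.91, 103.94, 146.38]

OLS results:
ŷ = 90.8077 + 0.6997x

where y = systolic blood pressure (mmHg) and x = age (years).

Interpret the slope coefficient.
For each additional year of age, predicted blood pressure increases by approximately 0.6997 mmHg.

The slope coefficient β₁ = 0.6997 represents the marginal effect of age on blood pressure.

Interpretation:
- Age up by 1 year → predicted blood pressure increases by 0.6997 mmHg
- The effect is assumed constant over the observed range of x (linearity)

The intercept β₀ = 90.8077 is the predicted blood pressure when age = 0; since the smallest observed x is 20.11, this is an extrapolation and mainly anchors the line.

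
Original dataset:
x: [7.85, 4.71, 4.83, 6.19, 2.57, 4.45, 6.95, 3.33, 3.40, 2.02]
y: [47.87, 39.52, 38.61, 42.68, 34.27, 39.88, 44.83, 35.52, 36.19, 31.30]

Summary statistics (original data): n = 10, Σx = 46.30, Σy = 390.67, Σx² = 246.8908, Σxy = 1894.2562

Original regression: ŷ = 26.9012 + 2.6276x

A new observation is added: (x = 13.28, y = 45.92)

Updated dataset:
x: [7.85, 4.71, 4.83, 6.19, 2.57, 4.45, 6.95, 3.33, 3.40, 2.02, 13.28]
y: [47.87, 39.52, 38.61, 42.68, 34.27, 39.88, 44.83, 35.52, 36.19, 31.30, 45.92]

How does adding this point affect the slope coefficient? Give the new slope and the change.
New slope β₁ = 1.3859 versus 2.6276 before: a change of -1.2417 (-47.3%).

x = 13.28 lies well outside the original x-range [2.02, 7.85] (x̄ ≈ 4.63), so this observation has high leverage and can move the slope substantially.

Step 1: Update the sums with the new point (n goes from 10 to 11)
Σx  = 46.30 + 13.28 = 59.58
Σy  = 390.67 + 45.92 = 436.59
Σx² = 246.8908 + 13.28² = 246.8908 + 176.3584 = 423.2492
Σxy = 1894.2562 + 13.28×45.92 = 1894.2562 + 609.8176 = 2504.0738

Step 2: Recompute the slope with b₁ = (nΣxy − ΣxΣy) / (nΣx² − (Σx)²)
Numerator   = 11×2504.0738 − 59.58×436.59 = 27544.8118 − 26012.0322 = 1532.7796
Denominator = 11×423.2492 − 59.58² = 4655.7412 − 3549.7764 = 1105.9648
b₁(new) = 1532.7796 / 1105.9648 = 1.3859

(Same formula on the original sums: (10×1894.2562 − 46.30×390.67) / (10×246.8908 − 46.30²) = 854.5410 / 325.2180 = 2.6276, matching the given fit.)

Step 3: Change in slope
Δβ₁ = 1.3859 − 2.6276 = -1.2417
Relative change = -1.2417 / 2.6276 × 100% = -47.3%
→ the slope decreases when the point is added.

Because the point sits below the extension of the original line at a high-leverage x, it tilts the fit down.
In practice: check such a point for data-entry or measurement error; examine leverage (hᵢ) and Cook's distance rather than deleting it automatically.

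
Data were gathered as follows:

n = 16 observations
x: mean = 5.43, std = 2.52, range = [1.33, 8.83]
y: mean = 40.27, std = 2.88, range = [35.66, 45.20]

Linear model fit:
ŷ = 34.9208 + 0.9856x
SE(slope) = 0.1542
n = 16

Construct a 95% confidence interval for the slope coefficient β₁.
The 95% CI for β₁ is (0.6549, 1.3163)

Confidence interval for the slope:

The 95% CI for β₁ is: β̂₁ ± t*(α/2, n-2) × SE(β̂₁)

Step 1: Find critical t-value
- Confidence level = 0.95
- Degrees of freedom = n - 2 = 16 - 2 = 14
- t*(α/2, 14) = 2.1448

Step 2: Calculate margin of error
Margin = 2.1448 × 0.1542 = 0.3307

Step 3: Construct interval
CI = 0.9856 ± 0.3307
CI = (0.6549, 1.3163)

Interpretation: We are 95% confident that the true slope β₁ lies between 0.6549 and 1.3163.
Both endpoints are positive, so the data support a genuinely positive slope at this confidence level.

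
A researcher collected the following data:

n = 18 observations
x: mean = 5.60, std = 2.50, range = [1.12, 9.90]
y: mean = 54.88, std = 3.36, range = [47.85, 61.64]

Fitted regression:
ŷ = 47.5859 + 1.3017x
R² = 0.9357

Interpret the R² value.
About 93.57% of the variability in y is accounted for by the regression on x (R² = 0.9357) — a strong linear fit.

The coefficient of determination R² is the fraction of the total variation in y that the fitted line accounts for.

Here R² = 0.9357:
- Explained: 93.57% of the variation in y
- Unexplained (residual): 100% − 93.57% = 6.43%
- Rule of thumb (below 0.3 weak; 0.3 to below 0.7 moderate; 0.7 and above strong) → strong

Note: R² never decreases when predictors are added, so it should not be used alone to compare models of different size.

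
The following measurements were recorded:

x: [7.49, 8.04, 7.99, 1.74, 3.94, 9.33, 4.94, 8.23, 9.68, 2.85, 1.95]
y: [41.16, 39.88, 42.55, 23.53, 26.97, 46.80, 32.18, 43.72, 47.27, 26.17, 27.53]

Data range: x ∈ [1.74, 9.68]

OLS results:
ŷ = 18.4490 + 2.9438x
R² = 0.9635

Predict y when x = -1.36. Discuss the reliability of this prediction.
ŷ = 14.4454, but this is extrapolation (below the data range [1.74, 9.68]) and may be unreliable.

Prediction calculation:
ŷ = 18.4490 + 2.9438 × (-1.36)
ŷ = 14.4454

Reliability:
- Data range: x ∈ [1.74, 9.68]
- Prediction point: x = -1.36 is 3.10 units below the observed range → this is EXTRAPOLATION, not interpolation

Why that matters here:
- Real relationships often flatten, saturate, or turn nonlinear at extremes
- R² describes fit only over the sampled x values; it says nothing about behaviour beyond them

The R² = 0.9635 only validates the fit within [1.74, 9.68]; treat ŷ = 14.4454 with caution.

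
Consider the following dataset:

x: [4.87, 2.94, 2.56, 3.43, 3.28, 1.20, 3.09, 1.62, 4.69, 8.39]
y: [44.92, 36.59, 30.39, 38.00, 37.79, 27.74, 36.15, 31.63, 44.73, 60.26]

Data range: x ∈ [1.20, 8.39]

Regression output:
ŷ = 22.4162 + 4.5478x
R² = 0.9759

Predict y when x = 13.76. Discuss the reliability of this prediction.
The equation gives ŷ = 84.9939; however x = 13.76 is 5.37 units above the observed range, so this extrapolated value should not be trusted.

Prediction calculation:
ŷ = 22.4162 + 4.5478 × 13.76
ŷ = 84.9939

Reliability:
- Data range: x ∈ [1.20, 8.39]
- Prediction point: x = 13.76 is 5.37 units above the observed range → this is EXTRAPOLATION, not interpolation

Why that matters here:
- R² describes fit only over the sampled x values; it says nothing about behaviour beyond them
- The linear relationship may not hold outside the observed range

Report the number if required, but flag clearly that it is an extrapolation.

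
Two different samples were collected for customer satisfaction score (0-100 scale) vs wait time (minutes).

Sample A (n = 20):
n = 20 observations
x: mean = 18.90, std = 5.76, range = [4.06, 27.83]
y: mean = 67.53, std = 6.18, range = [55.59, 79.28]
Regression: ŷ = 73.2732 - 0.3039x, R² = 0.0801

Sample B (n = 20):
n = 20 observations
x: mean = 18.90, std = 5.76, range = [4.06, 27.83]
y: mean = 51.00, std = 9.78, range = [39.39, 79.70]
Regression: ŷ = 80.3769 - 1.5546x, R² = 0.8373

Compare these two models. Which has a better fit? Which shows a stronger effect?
Model B has the better fit (R² = 0.8373 vs 0.0801). Model B shows the stronger effect (|β₁| = 1.5546 vs 0.3039).

Model Comparison:

Fit — compare R²:
- Model A: R² = 0.0801 → 8.01% of variance in satisfaction score explained
- Model B: R² = 0.8373 → 83.73% of variance in satisfaction score explained
- 0.8373 > 0.0801 → Model B has the better fit

Strength of effect — compare |β₁|:
- Model A: β₁ = -0.3039 → predicted satisfaction score falls 0.3039 points per additional minute of wait time
- Model B: β₁ = -1.5546 → predicted satisfaction score falls 1.5546 points per additional minute of wait time
- |-0.3039| < |-1.5546| → Model B shows the stronger marginal effect

Notes:
- The two samples could reflect different populations, time periods, or measurement quality.
- A better fit (higher R²) doesn't necessarily mean a more important relationship.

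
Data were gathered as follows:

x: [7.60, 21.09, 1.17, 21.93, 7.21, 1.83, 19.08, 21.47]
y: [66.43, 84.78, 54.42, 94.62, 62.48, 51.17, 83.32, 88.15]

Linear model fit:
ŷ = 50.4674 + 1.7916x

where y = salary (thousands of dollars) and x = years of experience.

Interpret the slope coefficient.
An increase of one year in experience is associated with a 1.7916 thousand dollars increase in predicted salary.

The slope β₁ = 1.7916 gives the rate at which the fitted salary changes with experience.

Interpretation:
- Experience up by 1 year → predicted salary increases by 1.7916 thousand dollars
- The effect is assumed constant over the observed range of x (linearity)
- The sign (+) gives the direction; the magnitude 1.7916 gives the size of the effect per year

(β₀ = 50.4674 is the fitted value at x = 0 and is not part of the slope interpretation.)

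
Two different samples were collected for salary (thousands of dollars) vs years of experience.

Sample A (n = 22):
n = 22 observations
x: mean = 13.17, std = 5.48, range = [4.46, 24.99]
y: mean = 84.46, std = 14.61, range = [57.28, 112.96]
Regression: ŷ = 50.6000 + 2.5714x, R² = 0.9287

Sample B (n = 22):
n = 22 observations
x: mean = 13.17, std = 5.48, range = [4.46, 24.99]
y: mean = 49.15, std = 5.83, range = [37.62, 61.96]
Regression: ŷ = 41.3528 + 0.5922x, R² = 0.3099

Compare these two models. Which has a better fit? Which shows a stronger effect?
Model A has the better fit (R² = 0.9287 vs 0.3099). Model A shows the stronger effect (|β₁| = 2.5714 vs 0.5922).

Model Comparison:

Goodness of fit (R²):
- Model A: R² = 0.9287 → 92.87% of variance in salary explained
- Model B: R² = 0.3099 → 30.99% of variance in salary explained
- 0.9287 > 0.3099 → Model A has the better fit

Strength of effect — compare |β₁|:
- Model A: β₁ = 2.5714 → predicted salary rises 2.5714 thousand dollars per additional year of experience
- Model B: β₁ = 0.5922 → predicted salary rises 0.5922 thousand dollars per additional year of experience
- |2.5714| > |0.5922| → Model A shows the stronger marginal effect

Note: The two samples could reflect different populations, time periods, or measurement quality.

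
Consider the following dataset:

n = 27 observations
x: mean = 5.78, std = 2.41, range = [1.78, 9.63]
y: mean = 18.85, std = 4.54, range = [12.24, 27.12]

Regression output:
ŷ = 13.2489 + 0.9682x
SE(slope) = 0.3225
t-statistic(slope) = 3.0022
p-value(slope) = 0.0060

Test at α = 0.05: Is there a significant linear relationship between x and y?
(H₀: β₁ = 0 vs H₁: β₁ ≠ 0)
Since p-value = 0.0060 < α = 0.05, reject H₀ — the slope is significantly different from 0.

Hypothesis test for the slope coefficient:

H₀: β₁ = 0 (no linear relationship)
H₁: β₁ ≠ 0 (linear relationship exists)

Test statistic: t = β̂₁ / SE(β̂₁) = 0.9682 / 0.3225 = 3.0022

With df = 25, the two-sided p-value for |t| = 3.0022 is 0.0060.

Decision rule: reject H₀ if p-value < α.
p-value = 0.0060 < α = 0.05 → reject H₀.

There is sufficient evidence at the 5% significance level to conclude that a linear relationship exists between x and y.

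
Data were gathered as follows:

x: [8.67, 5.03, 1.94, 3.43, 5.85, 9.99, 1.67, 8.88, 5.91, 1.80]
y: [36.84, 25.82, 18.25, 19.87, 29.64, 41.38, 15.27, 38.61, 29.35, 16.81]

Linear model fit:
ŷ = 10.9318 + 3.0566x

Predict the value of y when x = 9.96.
ŷ = 41.3755

x = 9.96 lies inside the observed range [1.67, 9.99], so the fitted equation applies directly:

ŷ = 10.9318 + 3.0566 × 9.96
ŷ = 10.9318 + 30.4437
ŷ = 41.3755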